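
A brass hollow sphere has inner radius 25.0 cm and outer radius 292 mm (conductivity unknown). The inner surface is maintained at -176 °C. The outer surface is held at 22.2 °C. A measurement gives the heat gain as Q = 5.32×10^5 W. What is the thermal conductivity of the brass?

k = 123 W/m·K

ΣR = ΔT/Q = |-176 − 22.2|/5.32×10^5 = 3.726×10^-4 K/W
(1/r₁−1/r₂)/(4πk) = 3.726×10^-4 ⇒ k = 0.5753/(4π·3.726×10^-4) = 123 W/m·K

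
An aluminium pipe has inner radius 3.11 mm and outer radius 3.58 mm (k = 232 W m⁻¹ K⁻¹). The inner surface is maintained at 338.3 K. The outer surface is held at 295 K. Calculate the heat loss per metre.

Q' = 2πk·ΔT/ln(r₂/r₁) = 2π × 232 × 43.3 / ln(0.00358/0.00311) = 4.48×10^5 W/m

Q' = 4.48×10^5 W/m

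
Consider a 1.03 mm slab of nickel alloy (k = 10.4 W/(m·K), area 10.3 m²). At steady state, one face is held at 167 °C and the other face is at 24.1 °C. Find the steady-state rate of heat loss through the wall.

Q = 14900 kW

Q = kA·ΔT/L = 10.4 × 10.3 × |167 °C − 24.1 °C| / 0.00103 = 1.49×10^7 W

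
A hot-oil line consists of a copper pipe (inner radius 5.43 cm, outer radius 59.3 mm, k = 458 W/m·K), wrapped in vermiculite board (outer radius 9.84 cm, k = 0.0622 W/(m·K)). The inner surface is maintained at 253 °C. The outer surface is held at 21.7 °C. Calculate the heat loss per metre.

Q' = 178 W/m

Series thermal resistances, inner to outer:
  R'_copper = ln(0.0593/0.0543)/(2πk) = 0.08809/(2π·458) = 3.061×10^-5 m·K/W
  R'_vermiculite board = ln(0.0984/0.0593)/(2πk) = 0.5064/(2π·0.0622) = 1.296 m·K/W
ΣR = 3.061×10^-5 + 1.296 = 1.296 m·K/W
Q' = ΔT/ΣR = (253 °C − 21.7 °C)/1.296 = 178 W/m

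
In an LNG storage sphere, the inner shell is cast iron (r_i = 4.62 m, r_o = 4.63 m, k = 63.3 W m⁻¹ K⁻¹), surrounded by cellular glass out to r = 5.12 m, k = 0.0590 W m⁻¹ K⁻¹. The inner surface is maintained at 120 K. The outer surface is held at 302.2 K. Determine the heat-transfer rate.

Q = 6.54 kW

Treat each layer as a resistance in series:
  R_cast iron = (1/4.62 − 1/4.63)/(4πk) = 4.675×10^-4/(4π·63.3) = 5.877×10^-7 K/W
  R_cellular glass = (1/4.63 − 1/5.12)/(4πk) = 0.02067/(4π·0.0590) = 0.02788 K/W
ΣR = 5.877×10^-7 + 0.02788 = 0.02788 K/W
Q = ΔT/ΣR = (120 K − 302.2 K)/0.02788 = -6540 W
(Negative Q ⇒ heat flows inward; heat gain = 6540 W.)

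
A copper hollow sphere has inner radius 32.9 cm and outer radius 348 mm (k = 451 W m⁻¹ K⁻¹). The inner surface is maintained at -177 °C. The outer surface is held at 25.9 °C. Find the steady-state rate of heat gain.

Q = 4πk·ΔT/(1/r₁ − 1/r₂) = 4π × 451 × 202.9 / (1/0.329 − 1/0.348) = 6.93×10^6 W

Q = 6930 kW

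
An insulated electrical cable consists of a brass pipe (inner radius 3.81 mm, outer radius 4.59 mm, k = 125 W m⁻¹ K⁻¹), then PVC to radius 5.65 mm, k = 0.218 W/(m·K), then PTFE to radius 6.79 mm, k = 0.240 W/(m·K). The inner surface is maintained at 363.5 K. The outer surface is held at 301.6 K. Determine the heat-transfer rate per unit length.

Series thermal resistances, inner to outer:
  R'_brass = ln(0.00459/0.00381)/(2πk) = 0.1863/(2π·125) = 2.371×10^-4 m·K/W
  R'_PVC = ln(0.00565/0.00459)/(2πk) = 0.2078/(2π·0.218) = 0.1517 m·K/W
  R'_PTFE = ln(0.00679/0.00565)/(2πk) = 0.1838/(2π·0.240) = 0.1219 m·K/W
ΣR = 2.371×10^-4 + 0.1517 + 0.1219 = 0.2738 m·K/W
Q' = ΔT/ΣR = (363.5 K − 301.6 K)/0.2738 = 226 W/m

Q' = 226 W/m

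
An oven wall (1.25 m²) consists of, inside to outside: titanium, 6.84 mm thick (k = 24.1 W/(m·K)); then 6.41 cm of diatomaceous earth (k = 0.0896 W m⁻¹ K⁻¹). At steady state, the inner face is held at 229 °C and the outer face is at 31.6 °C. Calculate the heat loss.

Q = 345 W

Series thermal resistances, inner to outer:
  R_titanium = L/(kA) = 0.00684/(24.1·1.25) = 2.271×10^-4 K/W
  R_diatomaceous earth = L/(kA) = 0.0641/(0.0896·1.25) = 0.5723 K/W
ΣR = 2.271×10^-4 + 0.5723 = 0.5725 K/W
Q = ΔT/ΣR = (229 °C − 31.6 °C)/0.5725 = 345 W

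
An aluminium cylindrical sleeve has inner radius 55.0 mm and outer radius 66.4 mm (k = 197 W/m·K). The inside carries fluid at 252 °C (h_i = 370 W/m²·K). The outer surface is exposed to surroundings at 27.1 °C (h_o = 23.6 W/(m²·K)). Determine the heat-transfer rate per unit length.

Q' = 2.05 kW/m

Treat each layer as a resistance in series:
  R'_conv,in = 1/(2πr h) = 1/(2π·0.0550·370) = 0.007821 m·K/W
  R'_aluminium = ln(0.0664/0.0550)/(2πk) = 0.1884/(2π·197) = 1.522×10^-4 m·K/W
  R'_conv,out = 1/(2πr h) = 1/(2π·0.0664·23.6) = 0.1016 m·K/W
ΣR = 0.007821 + 1.522×10^-4 + 0.1016 = 0.1096 m·K/W
Q' = ΔT/ΣR = (252 °C − 27.1 °C)/0.1096 = 2050 W/m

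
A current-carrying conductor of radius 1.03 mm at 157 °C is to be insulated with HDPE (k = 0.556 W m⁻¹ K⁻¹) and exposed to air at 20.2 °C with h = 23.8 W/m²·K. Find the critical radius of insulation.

For a cylinder, r_cr = k_ins/h = 0.556/23.8 = 0.0234 m = 2.34 cm

r_cr = 2.34 cm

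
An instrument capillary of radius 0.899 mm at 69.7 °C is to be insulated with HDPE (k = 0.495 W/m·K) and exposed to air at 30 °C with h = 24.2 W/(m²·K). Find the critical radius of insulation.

For a cylinder, r_cr = k_ins/h = 0.495/24.2 = 0.0205 m = 2.05 cm

r_cr = 2.05 cm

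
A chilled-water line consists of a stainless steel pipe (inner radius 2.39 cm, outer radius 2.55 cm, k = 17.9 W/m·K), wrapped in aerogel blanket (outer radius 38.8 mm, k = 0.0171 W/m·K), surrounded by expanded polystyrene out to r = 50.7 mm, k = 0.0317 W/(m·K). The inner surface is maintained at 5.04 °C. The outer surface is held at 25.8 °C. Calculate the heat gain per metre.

Q' = 3.95 W/m

Series thermal resistances, inner to outer:
  R'_stainless steel = ln(0.0255/0.0239)/(2πk) = 0.06480/(2π·17.9) = 5.762×10^-4 m·K/W
  R'_aerogel blanket = ln(0.0388/0.0255)/(2πk) = 0.4197/(2π·0.0171) = 3.907 m·K/W
  R'_expanded polystyrene = ln(0.0507/0.0388)/(2πk) = 0.2675/(2π·0.0317) = 1.343 m·K/W
ΣR = 5.762×10^-4 + 3.907 + 1.343 = 5.251 m·K/W
Q' = ΔT/ΣR = (5.04 °C − 25.8 °C)/5.251 = -3.95 W/m
(Negative Q' ⇒ heat flows inward; heat gain = 3.95 W/m.)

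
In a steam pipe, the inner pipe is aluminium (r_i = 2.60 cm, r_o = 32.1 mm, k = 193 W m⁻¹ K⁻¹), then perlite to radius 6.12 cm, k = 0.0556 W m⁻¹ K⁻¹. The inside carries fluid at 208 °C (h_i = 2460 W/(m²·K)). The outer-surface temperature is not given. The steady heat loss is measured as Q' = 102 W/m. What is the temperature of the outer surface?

Sum the resistances:
  R'_conv,in = 1/(2πr h) = 1/(2π·0.0260·2460) = 0.002488 m·K/W
  R'_aluminium = ln(0.0321/0.0260)/(2πk) = 0.2108/(2π·193) = 1.738×10^-4 m·K/W
  R'_perlite = ln(0.0612/0.0321)/(2πk) = 0.6453/(2π·0.0556) = 1.847 m·K/W
ΣR = 1.850 m·K/W
ΔT = Q'·ΣR = 102 × 1.850 = 188.7 K
Heat flows outward, so T_out = T_in − ΔT = 208 − 188.7 = 19.3 °C

T_out = 19.3 °C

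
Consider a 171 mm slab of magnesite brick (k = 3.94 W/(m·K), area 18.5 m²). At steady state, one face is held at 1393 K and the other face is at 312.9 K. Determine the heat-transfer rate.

Q = kA·ΔT/L = 3.94 × 18.5 × |1393 K − 312.9 K| / 0.171 = 4.60×10^5 W

Q = 460 kW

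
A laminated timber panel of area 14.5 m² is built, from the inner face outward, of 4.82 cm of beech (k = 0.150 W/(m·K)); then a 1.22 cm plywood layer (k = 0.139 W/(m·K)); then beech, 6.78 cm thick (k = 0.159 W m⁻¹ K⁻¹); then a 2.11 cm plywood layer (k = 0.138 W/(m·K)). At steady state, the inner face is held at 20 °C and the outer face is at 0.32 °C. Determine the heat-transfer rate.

Q = 289 W

Series thermal resistances, inner to outer:
  R_beech = L/(kA) = 0.0482/(0.150·14.5) = 0.02216 K/W
  R_plywood = L/(kA) = 0.0122/(0.139·14.5) = 0.006053 K/W
  R_beech = L/(kA) = 0.0678/(0.159·14.5) = 0.02941 K/W
  R_plywood = L/(kA) = 0.0211/(0.138·14.5) = 0.01054 K/W
ΣR = 0.02216 + 0.006053 + 0.02941 + 0.01054 = 0.06816 K/W
Q = ΔT/ΣR = (20 °C − 0.32 °C)/0.06816 = 289 W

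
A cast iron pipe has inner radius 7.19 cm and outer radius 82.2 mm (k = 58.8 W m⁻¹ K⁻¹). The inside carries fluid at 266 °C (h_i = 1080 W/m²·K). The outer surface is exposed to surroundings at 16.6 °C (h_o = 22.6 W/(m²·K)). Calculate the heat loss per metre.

Resistance network (inner→outer):
  R'_conv,in = 1/(2πr h) = 1/(2π·0.0719·1080) = 0.002050 m·K/W
  R'_cast iron = ln(0.0822/0.0719)/(2πk) = 0.1339/(2π·58.8) = 3.624×10^-4 m·K/W
  R'_conv,out = 1/(2πr h) = 1/(2π·0.0822·22.6) = 0.08567 m·K/W
ΣR = 0.002050 + 3.624×10^-4 + 0.08567 = 0.08808 m·K/W
Q' = ΔT/ΣR = (266 °C − 16.6 °C)/0.08808 = 2830 W/m

Q' = 2.83 kW/m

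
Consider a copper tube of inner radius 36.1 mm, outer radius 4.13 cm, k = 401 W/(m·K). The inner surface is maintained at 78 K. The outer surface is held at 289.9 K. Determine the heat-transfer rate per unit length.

Q' = 2πk·ΔT/ln(r₂/r₁) = 2π × 401 × 211.9 / ln(0.0413/0.0361) = 3.97×10^6 W/m

Q' = 3970 kW/m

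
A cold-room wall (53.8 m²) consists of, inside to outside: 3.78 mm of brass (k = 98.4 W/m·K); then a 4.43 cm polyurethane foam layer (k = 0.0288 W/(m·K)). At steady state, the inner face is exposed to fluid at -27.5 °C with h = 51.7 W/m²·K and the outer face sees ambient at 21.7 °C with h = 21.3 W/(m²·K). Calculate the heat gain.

Q = 1650 W

Resistance network (inner→outer):
  R_conv,in = 1/(hA) = 1/(51.7·53.8) = 3.595×10^-4 K/W
  R_brass = L/(kA) = 0.00378/(98.4·53.8) = 7.140×10^-7 K/W
  R_polyurethane foam = L/(kA) = 0.0443/(0.0288·53.8) = 0.02859 K/W
  R_conv,out = 1/(hA) = 1/(21.3·53.8) = 8.726×10^-4 K/W
ΣR = 3.595×10^-4 + 7.140×10^-7 + 0.02859 + 8.726×10^-4 = 0.02982 K/W
Q = ΔT/ΣR = (-27.5 °C − 21.7 °C)/0.02982 = -1650 W
(Negative Q ⇒ heat flows inward; heat gain = 1650 W.)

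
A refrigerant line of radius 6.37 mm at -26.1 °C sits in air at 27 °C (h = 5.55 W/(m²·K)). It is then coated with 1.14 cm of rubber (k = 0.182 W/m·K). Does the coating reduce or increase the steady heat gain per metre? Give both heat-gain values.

increases: 11.8 → 21.1 W/m

Critical radius for a cylinder: r_cr = k/h = 0.0328 m = 3.28 cm.
Outer radius after coating: r₂ = 0.00637 + 0.0114 = 0.01777 m.
Since r₁ < r_cr and r₂ ≤ r_cr, the coating moves toward the maximum at r_cr — heat gain rises.
Bare: R = 1/(2πr₁h) = 4.502 m·K/W; Q = 53.1/4.502 = 11.8 W/m.
Coated: R = R_cond + R_conv = 2.511 m·K/W; Q = 53.1/2.511 = 21.1 W/m.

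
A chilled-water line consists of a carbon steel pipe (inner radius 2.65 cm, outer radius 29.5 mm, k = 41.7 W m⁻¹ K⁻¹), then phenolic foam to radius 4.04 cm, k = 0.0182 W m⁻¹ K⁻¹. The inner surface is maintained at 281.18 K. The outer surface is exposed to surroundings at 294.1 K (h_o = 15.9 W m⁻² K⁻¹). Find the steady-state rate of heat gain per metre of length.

Q' = 4.31 W/m

Resistance network (inner→outer):
  R'_carbon steel = ln(0.0295/0.0265)/(2πk) = 0.1072/(2π·41.7) = 4.093×10^-4 m·K/W
  R'_phenolic foam = ln(0.0404/0.0295)/(2πk) = 0.3144/(2π·0.0182) = 2.750 m·K/W
  R'_conv,out = 1/(2πr h) = 1/(2π·0.0404·15.9) = 0.2478 m·K/W
ΣR = 4.093×10^-4 + 2.750 + 0.2478 = 2.998 m·K/W
Q' = ΔT/ΣR = (281.18 K − 294.1 K)/2.998 = -4.31 W/m
(Negative Q' ⇒ heat flows inward; heat gain = 4.31 W/m.)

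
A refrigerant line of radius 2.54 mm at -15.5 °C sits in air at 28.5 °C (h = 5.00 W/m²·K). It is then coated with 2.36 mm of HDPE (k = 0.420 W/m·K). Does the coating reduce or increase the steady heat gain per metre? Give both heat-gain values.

Critical radius for a cylinder: r_cr = k/h = 0.0840 m = 8.40 cm.
Outer radius after coating: r₂ = 0.00254 + 0.00236 = 0.00490 m.
Since r₁ < r_cr and r₂ ≤ r_cr, the coating moves toward the maximum at r_cr — heat gain rises.
Bare: R = 1/(2πr₁h) = 12.53 m·K/W; Q = 44/12.53 = 3.51 W/m.
Coated: R = R_cond + R_conv = 6.745 m·K/W; Q = 44/6.745 = 6.52 W/m.

increases: 3.51 → 6.52 W/m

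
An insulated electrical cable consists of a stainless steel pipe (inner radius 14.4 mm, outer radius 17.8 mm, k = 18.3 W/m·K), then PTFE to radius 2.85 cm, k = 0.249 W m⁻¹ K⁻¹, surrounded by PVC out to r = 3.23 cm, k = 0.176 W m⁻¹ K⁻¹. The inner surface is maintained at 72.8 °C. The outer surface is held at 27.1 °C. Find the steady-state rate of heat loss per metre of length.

Q' = 110 W/m

Series thermal resistances, inner to outer:
  R'_stainless steel = ln(0.0178/0.0144)/(2πk) = 0.2120/(2π·18.3) = 0.001844 m·K/W
  R'_PTFE = ln(0.0285/0.0178)/(2πk) = 0.4707/(2π·0.249) = 0.3009 m·K/W
  R'_PVC = ln(0.0323/0.0285)/(2πk) = 0.1252/(2π·0.176) = 0.1132 m·K/W
ΣR = 0.001844 + 0.3009 + 0.1132 = 0.4159 m·K/W
Q' = ΔT/ΣR = (72.8 °C − 27.1 °C)/0.4159 = 110 W/m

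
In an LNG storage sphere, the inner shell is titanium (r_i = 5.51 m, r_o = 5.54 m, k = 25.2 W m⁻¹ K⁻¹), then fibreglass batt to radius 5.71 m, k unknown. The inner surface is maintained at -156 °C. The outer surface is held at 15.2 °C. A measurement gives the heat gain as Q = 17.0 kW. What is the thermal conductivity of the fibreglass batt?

ΣR = ΔT/Q = |-156 − 15.2|/17000 = 0.01007 K/W
Known resistances:
  R_titanium = (1/5.51 − 1/5.54)/(4πk) = 9.828×10^-4/(4π·25.2) = 3.103×10^-6 K/W
R_fibreglass batt = ΣR − ΣR_known = 0.01007 − 3.103×10^-6 = 0.01007 K/W
(1/r₁−1/r₂)/(4πk) = 0.01007 ⇒ k = 0.005374/(4π·0.01007) = 0.0425 W/m·K

k = 0.0425 W/m·K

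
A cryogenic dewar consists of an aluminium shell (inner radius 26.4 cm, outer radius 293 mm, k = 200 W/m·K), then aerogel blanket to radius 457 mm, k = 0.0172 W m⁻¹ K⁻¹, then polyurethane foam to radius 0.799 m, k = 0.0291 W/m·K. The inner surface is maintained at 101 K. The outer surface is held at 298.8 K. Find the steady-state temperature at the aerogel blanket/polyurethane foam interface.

T = 237.2 K

Series thermal resistances, inner to outer:
  R_aluminium = (1/0.264 − 1/0.293)/(4πk) = 0.3749/(4π·200) = 1.492×10^-4 K/W
  R_aerogel blanket = (1/0.293 − 1/0.457)/(4πk) = 1.225/(4π·0.0172) = 5.667 K/W
  R_polyurethane foam = (1/0.457 − 1/0.799)/(4πk) = 0.9366/(4π·0.0291) = 2.561 K/W
ΣR = 1.492×10^-4 + 5.667 + 2.561 = 8.228 K/W
Q = ΔT/ΣR = (101 K − 298.8 K)/8.228 = -24.04 W
From the inner boundary to the aerogel blanket/polyurethane foam interface, ΣR_partial = 5.667 K/W.
T_interface = T_in − Q·ΣR_partial = 101 K − (-24.04)(5.667) = 237.2 K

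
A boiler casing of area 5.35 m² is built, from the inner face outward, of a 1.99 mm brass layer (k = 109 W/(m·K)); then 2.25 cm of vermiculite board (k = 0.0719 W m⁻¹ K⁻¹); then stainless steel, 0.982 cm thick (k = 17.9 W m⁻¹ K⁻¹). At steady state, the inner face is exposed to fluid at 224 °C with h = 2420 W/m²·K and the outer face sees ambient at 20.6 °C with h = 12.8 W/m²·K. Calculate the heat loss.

Treat each layer as a resistance in series:
  R_conv,in = 1/(hA) = 1/(2420·5.35) = 7.724×10^-5 K/W
  R_brass = L/(kA) = 0.00199/(109·5.35) = 3.413×10^-6 K/W
  R_vermiculite board = L/(kA) = 0.0225/(0.0719·5.35) = 0.05849 K/W
  R_stainless steel = L/(kA) = 0.00982/(17.9·5.35) = 1.025×10^-4 K/W
  R_conv,out = 1/(hA) = 1/(12.8·5.35) = 0.01460 K/W
ΣR = 7.724×10^-5 + 3.413×10^-6 + 0.05849 + 1.025×10^-4 + 0.01460 = 0.07327 K/W
Q = ΔT/ΣR = (224 °C − 20.6 °C)/0.07327 = 2780 W

Q = 2.78 kW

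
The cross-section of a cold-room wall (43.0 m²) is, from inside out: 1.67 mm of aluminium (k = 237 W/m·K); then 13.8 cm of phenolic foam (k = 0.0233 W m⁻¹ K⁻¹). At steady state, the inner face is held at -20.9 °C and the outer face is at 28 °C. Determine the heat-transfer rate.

Treat each layer as a resistance in series:
  R_aluminium = L/(kA) = 0.00167/(237·43.0) = 1.639×10^-7 K/W
  R_phenolic foam = L/(kA) = 0.138/(0.0233·43.0) = 0.1377 K/W
ΣR = 1.639×10^-7 + 0.1377 = 0.1377 K/W
Q = ΔT/ΣR = (-20.9 °C − 28 °C)/0.1377 = -355 W
(Negative Q ⇒ heat flows inward; heat gain = 355 W.)

Q = 355 W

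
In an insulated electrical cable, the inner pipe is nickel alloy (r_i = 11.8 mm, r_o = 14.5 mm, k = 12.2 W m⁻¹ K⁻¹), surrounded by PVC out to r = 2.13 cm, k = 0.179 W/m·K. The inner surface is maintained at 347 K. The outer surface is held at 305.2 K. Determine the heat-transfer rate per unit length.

Resistance network (inner→outer):
  R'_nickel alloy = ln(0.0145/0.0118)/(2πk) = 0.2060/(2π·12.2) = 0.002688 m·K/W
  R'_PVC = ln(0.0213/0.0145)/(2πk) = 0.3846/(2π·0.179) = 0.3419 m·K/W
ΣR = 0.002688 + 0.3419 = 0.3446 m·K/W
Q' = ΔT/ΣR = (347 K − 305.2 K)/0.3446 = 121 W/m

Q' = 121 W/m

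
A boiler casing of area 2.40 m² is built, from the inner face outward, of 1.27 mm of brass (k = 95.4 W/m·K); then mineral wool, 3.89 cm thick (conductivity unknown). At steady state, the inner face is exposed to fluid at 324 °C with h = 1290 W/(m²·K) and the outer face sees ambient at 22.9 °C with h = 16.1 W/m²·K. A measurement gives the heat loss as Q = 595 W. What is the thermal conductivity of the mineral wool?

k = 0.0338 W/m·K

ΣR = ΔT/Q = |324 − 22.9|/595 = 0.5061 K/W
Known resistances:
  R_conv,in = 1/(hA) = 1/(1290·2.40) = 3.230×10^-4 K/W
  R_brass = L/(kA) = 0.00127/(95.4·2.40) = 5.547×10^-6 K/W
  R_conv,out = 1/(hA) = 1/(16.1·2.40) = 0.02588 K/W
R_mineral wool = ΣR − ΣR_known = 0.5061 − 0.02621 = 0.4799 K/W
L/(kA) = 0.4799 ⇒ k = 0.0389/(0.4799·2.40) = 0.0338 W/m·K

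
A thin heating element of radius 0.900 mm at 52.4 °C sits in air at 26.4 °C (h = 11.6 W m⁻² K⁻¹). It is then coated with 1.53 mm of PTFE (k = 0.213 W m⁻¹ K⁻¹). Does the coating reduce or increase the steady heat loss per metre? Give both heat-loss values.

increases: 1.71 → 4.07 W/m

Critical radius for a cylinder: r_cr = k/h = 0.0184 m = 1.84 cm.
Outer radius after coating: r₂ = 9.00×10^-4 + 0.00153 = 0.002430 m.
Since r₁ < r_cr and r₂ ≤ r_cr, the coating moves toward the maximum at r_cr — heat loss rises.
Bare: R = 1/(2πr₁h) = 15.24 m·K/W; Q = 26/15.24 = 1.71 W/m.
Coated: R = R_cond + R_conv = 6.388 m·K/W; Q = 26/6.388 = 4.07 W/m.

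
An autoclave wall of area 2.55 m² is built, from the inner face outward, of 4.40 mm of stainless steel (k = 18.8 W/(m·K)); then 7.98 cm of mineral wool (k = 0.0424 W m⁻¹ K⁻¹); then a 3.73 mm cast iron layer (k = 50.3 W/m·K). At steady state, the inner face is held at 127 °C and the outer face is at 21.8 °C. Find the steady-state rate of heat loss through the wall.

Treat each layer as a resistance in series:
  R_stainless steel = L/(kA) = 0.00440/(18.8·2.55) = 9.178×10^-5 K/W
  R_mineral wool = L/(kA) = 0.0798/(0.0424·2.55) = 0.7381 K/W
  R_cast iron = L/(kA) = 0.00373/(50.3·2.55) = 2.908×10^-5 K/W
ΣR = 9.178×10^-5 + 0.7381 + 2.908×10^-5 = 0.7382 K/W
Q = ΔT/ΣR = (127 °C − 21.8 °C)/0.7382 = 143 W

Q = 143 W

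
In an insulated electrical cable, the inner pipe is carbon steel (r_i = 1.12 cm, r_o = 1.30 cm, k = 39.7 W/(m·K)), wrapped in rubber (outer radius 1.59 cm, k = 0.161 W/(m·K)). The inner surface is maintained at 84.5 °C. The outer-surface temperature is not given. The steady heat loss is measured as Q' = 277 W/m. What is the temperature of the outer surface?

Sum the resistances:
  R'_carbon steel = ln(0.0130/0.0112)/(2πk) = 0.1490/(2π·39.7) = 5.975×10^-4 m·K/W
  R'_rubber = ln(0.0159/0.0130)/(2πk) = 0.2014/(2π·0.161) = 0.1991 m·K/W
ΣR = 0.1997 m·K/W
ΔT = Q'·ΣR = 277 × 0.1997 = 55.32 K
Heat flows outward, so T_out = T_in − ΔT = 84.5 − 55.32 = 29.2 °C

T_out = 29.2 °C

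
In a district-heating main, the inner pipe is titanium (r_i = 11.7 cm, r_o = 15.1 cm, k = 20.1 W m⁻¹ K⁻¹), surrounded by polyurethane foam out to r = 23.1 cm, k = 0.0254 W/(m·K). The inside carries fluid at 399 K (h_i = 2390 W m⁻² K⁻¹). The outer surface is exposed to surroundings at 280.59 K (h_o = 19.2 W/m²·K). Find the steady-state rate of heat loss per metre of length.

Series thermal resistances, inner to outer:
  R'_conv,in = 1/(2πr h) = 1/(2π·0.117·2390) = 5.692×10^-4 m·K/W
  R'_titanium = ln(0.151/0.117)/(2πk) = 0.2551/(2π·20.1) = 0.002020 m·K/W
  R'_polyurethane foam = ln(0.231/0.151)/(2πk) = 0.4251/(2π·0.0254) = 2.664 m·K/W
  R'_conv,out = 1/(2πr h) = 1/(2π·0.231·19.2) = 0.03588 m·K/W
ΣR = 5.692×10^-4 + 0.002020 + 2.664 + 0.03588 = 2.702 m·K/W
Q' = ΔT/ΣR = (399 K − 280.59 K)/2.702 = 43.8 W/m

Q' = 43.8 W/m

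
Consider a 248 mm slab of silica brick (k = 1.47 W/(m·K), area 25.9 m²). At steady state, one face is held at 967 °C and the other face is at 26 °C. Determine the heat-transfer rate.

Q = 144 kW

Q = kA·ΔT/L = 1.47 × 25.9 × |967 °C − 26 °C| / 0.248 = 1.44×10^5 W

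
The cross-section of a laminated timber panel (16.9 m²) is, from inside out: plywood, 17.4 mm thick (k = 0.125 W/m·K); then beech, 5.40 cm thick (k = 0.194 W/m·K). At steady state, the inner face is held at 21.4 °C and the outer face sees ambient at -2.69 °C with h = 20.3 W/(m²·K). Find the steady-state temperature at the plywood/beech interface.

Series thermal resistances, inner to outer:
  R_plywood = L/(kA) = 0.0174/(0.125·16.9) = 0.008237 K/W
  R_beech = L/(kA) = 0.0540/(0.194·16.9) = 0.01647 K/W
  R_conv,out = 1/(hA) = 1/(20.3·16.9) = 0.002915 K/W
ΣR = 0.008237 + 0.01647 + 0.002915 = 0.02762 K/W
Q = ΔT/ΣR = (21.4 °C − -2.69 °C)/0.02762 = 872.2 W
From the inner boundary to the plywood/beech interface, ΣR_partial = 0.008237 K/W.
T_interface = T_in − Q·ΣR_partial = 21.4 °C − (872.2)(0.008237) = 14.2 °C

T = 14.2 °C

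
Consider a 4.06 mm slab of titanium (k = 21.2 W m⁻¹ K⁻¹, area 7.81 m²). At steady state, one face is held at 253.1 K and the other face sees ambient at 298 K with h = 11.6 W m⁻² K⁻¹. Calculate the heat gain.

Q = 4.06 kW

Series thermal resistances, inner to outer:
  R_titanium = L/(kA) = 0.00406/(21.2·7.81) = 2.452×10^-5 K/W
  R_conv,out = 1/(hA) = 1/(11.6·7.81) = 0.01104 K/W
ΣR = 2.452×10^-5 + 0.01104 = 0.01106 K/W
Q = ΔT/ΣR = (253.1 K − 298 K)/0.01106 = -4060 W
(Negative Q ⇒ heat flows inward; heat gain = 4060 W.)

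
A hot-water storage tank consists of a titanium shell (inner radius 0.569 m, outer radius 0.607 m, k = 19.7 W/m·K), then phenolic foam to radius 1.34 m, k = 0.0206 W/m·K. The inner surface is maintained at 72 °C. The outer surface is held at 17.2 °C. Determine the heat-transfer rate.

Resistance network (inner→outer):
  R_titanium = (1/0.569 − 1/0.607)/(4πk) = 0.1100/(4π·19.7) = 4.444×10^-4 K/W
  R_phenolic foam = (1/0.607 − 1/1.34)/(4πk) = 0.9012/(4π·0.0206) = 3.481 K/W
ΣR = 4.444×10^-4 + 3.481 = 3.481 K/W
Q = ΔT/ΣR = (72 °C − 17.2 °C)/3.481 = 15.7 W

Q = 15.7 W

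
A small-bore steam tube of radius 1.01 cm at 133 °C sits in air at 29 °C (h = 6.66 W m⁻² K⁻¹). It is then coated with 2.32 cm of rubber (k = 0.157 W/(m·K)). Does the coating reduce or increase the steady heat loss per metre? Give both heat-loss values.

increases: 44.0 → 54.0 W/m

Critical radius for a cylinder: r_cr = k/h = 0.0236 m = 2.36 cm.
Outer radius after coating: r₂ = 0.0101 + 0.0232 = 0.0333 m.
r₁ < r_cr < r₂: heat loss rises to a maximum at r_cr then falls. Whether the coating helps depends on whether Q(r₂) has dropped back below Q(r₁).
Bare: R = 1/(2πr₁h) = 2.366 m·K/W; Q = 104/2.366 = 44.0 W/m.
Coated: R = R_cond + R_conv = 1.927 m·K/W; Q = 104/1.927 = 54.0 W/m.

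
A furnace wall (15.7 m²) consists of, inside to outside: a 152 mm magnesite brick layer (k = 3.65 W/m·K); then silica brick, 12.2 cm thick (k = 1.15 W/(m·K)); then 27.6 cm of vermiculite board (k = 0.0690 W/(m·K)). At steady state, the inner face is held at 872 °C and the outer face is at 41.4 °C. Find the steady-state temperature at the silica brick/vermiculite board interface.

T = 842 °C

Series thermal resistances, inner to outer:
  R_magnesite brick = L/(kA) = 0.152/(3.65·15.7) = 0.002652 K/W
  R_silica brick = L/(kA) = 0.122/(1.15·15.7) = 0.006757 K/W
  R_vermiculite board = L/(kA) = 0.276/(0.0690·15.7) = 0.2548 K/W
ΣR = 0.002652 + 0.006757 + 0.2548 = 0.2642 K/W
Q = ΔT/ΣR = (872 °C − 41.4 °C)/0.2642 = 3144 W
From the inner boundary to the silica brick/vermiculite board interface, ΣR_partial = 0.009409 K/W.
T_interface = T_in − Q·ΣR_partial = 872 °C − (3144)(0.009409) = 842 °C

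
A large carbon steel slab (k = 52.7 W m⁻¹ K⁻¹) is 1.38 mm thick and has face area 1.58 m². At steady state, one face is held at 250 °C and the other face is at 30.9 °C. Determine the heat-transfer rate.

Q = kA·ΔT/L = 52.7 × 1.58 × |250 °C − 30.9 °C| / 0.00138 = 1.32×10^7 W

Q = 13200 kW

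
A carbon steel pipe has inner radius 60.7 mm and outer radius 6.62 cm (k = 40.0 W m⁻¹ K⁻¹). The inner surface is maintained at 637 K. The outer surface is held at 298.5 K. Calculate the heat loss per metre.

Q' = 981 kW/m

Q' = 2πk·ΔT/ln(r₂/r₁) = 2π × 40.0 × 338.5 / ln(0.0662/0.0607) = 9.81×10^5 W/m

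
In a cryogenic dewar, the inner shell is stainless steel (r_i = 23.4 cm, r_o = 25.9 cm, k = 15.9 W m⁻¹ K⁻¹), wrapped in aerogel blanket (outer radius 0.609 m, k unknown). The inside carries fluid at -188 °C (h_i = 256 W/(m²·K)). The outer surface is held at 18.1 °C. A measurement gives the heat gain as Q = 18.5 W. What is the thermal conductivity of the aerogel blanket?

ΣR = ΔT/Q = |-188 − 18.1|/18.5 = 11.14 K/W
Known resistances:
  R_conv,in = 1/(4πr²h) = 1/(4π·0.234²·256) = 0.005677 K/W
  R_stainless steel = (1/0.234 − 1/0.259)/(4πk) = 0.4125/(4π·15.9) = 0.002065 K/W
R_aerogel blanket = ΣR − ΣR_known = 11.14 − 0.007742 = 11.13 K/W
(1/r₁−1/r₂)/(4πk) = 11.13 ⇒ k = 2.219/(4π·11.13) = 0.0159 W/m·K

k = 0.0159 W/m·K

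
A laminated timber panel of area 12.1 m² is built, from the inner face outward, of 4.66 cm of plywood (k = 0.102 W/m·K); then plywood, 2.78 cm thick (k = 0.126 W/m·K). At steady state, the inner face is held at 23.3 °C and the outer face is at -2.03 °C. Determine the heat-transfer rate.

Series thermal resistances, inner to outer:
  R_plywood = L/(kA) = 0.0466/(0.102·12.1) = 0.03776 K/W
  R_plywood = L/(kA) = 0.0278/(0.126·12.1) = 0.01823 K/W
ΣR = 0.03776 + 0.01823 = 0.05599 K/W
Q = ΔT/ΣR = (23.3 °C − -2.03 °C)/0.05599 = 452 W

Q = 452 W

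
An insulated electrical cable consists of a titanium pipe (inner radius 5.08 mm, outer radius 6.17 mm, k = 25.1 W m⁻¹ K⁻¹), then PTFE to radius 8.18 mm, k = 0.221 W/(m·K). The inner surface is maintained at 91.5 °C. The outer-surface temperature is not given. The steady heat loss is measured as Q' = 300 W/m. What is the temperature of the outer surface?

T_out = 30.2 °C

Series resistances:
  R'_titanium = ln(0.00617/0.00508)/(2πk) = 0.1944/(2π·25.1) = 0.001233 m·K/W
  R'_PTFE = ln(0.00818/0.00617)/(2πk) = 0.2820/(2π·0.221) = 0.2031 m·K/W
ΣR = 0.2043 m·K/W
ΔT = Q'·ΣR = 300 × 0.2043 = 61.29 K
Heat flows outward, so T_out = T_in − ΔT = 91.5 − 61.29 = 30.2 °C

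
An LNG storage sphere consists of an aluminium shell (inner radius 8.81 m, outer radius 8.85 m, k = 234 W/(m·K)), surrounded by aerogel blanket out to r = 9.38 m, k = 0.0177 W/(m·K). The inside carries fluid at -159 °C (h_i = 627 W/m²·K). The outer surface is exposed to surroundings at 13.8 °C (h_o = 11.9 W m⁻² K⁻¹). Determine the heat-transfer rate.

Resistance network (inner→outer):
  R_conv,in = 1/(4πr²h) = 1/(4π·8.81²·627) = 1.635×10^-6 K/W
  R_aluminium = (1/8.81 − 1/8.85)/(4πk) = 5.130×10^-4/(4π·234) = 1.745×10^-7 K/W
  R_aerogel blanket = (1/8.85 − 1/9.38)/(4πk) = 0.006385/(4π·0.0177) = 0.02870 K/W
  R_conv,out = 1/(4πr²h) = 1/(4π·9.38²·11.9) = 7.600×10^-5 K/W
ΣR = 1.635×10^-6 + 1.745×10^-7 + 0.02870 + 7.600×10^-5 = 0.02878 K/W
Q = ΔT/ΣR = (-159 °C − 13.8 °C)/0.02878 = -6000 W
(Negative Q ⇒ heat flows inward; heat gain = 6000 W.)

Q = 6000 W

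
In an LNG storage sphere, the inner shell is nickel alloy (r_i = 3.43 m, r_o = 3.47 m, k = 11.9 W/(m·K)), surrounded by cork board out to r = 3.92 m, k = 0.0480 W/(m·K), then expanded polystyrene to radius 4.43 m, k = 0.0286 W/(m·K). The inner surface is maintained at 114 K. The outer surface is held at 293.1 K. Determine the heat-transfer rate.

Resistance network (inner→outer):
  R_nickel alloy = (1/3.43 − 1/3.47)/(4πk) = 0.003361/(4π·11.9) = 2.247×10^-5 K/W
  R_cork board = (1/3.47 − 1/3.92)/(4πk) = 0.03308/(4π·0.0480) = 0.05485 K/W
  R_expanded polystyrene = (1/3.92 − 1/4.43)/(4πk) = 0.02937/(4π·0.0286) = 0.08172 K/W
ΣR = 2.247×10^-5 + 0.05485 + 0.08172 = 0.1366 K/W
Q = ΔT/ΣR = (114 K − 293.1 K)/0.1366 = -1310 W
(Negative Q ⇒ heat flows inward; heat gain = 1310 W.)

Q = 1310 W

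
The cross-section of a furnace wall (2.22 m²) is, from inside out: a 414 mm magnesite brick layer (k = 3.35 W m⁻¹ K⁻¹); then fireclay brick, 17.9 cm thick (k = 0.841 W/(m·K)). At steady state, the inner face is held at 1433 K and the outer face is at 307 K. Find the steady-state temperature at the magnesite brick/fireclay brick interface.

T = 1019 K

Treat each layer as a resistance in series:
  R_magnesite brick = L/(kA) = 0.414/(3.35·2.22) = 0.05567 K/W
  R_fireclay brick = L/(kA) = 0.179/(0.841·2.22) = 0.09587 K/W
ΣR = 0.05567 + 0.09587 = 0.1515 K/W
Q = ΔT/ΣR = (1433 K − 307 K)/0.1515 = 7432 W
From the inner boundary to the magnesite brick/fireclay brick interface, ΣR_partial = 0.05567 K/W.
T_interface = T_in − Q·ΣR_partial = 1433 K − (7432)(0.05567) = 1019 K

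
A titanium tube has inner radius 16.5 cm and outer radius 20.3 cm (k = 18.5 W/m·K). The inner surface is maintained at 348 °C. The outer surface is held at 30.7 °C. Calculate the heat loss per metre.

Q' = 2πk·ΔT/ln(r₂/r₁) = 2π × 18.5 × 317.3 / ln(0.203/0.165) = 1.78×10^5 W/m

Q' = 178 kW/m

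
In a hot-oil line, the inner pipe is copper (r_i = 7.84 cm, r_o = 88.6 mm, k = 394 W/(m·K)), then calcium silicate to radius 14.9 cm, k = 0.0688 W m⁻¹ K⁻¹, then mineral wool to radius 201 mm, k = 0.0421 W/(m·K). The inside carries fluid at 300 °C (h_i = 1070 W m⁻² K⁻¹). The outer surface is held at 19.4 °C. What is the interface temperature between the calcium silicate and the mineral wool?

T = 155 °C

Resistance network (inner→outer):
  R'_conv,in = 1/(2πr h) = 1/(2π·0.0784·1070) = 0.001897 m·K/W
  R'_copper = ln(0.0886/0.0784)/(2πk) = 0.1223/(2π·394) = 4.941×10^-5 m·K/W
  R'_calcium silicate = ln(0.149/0.0886)/(2πk) = 0.5198/(2π·0.0688) = 1.202 m·K/W
  R'_mineral wool = ln(0.201/0.149)/(2πk) = 0.2994/(2π·0.0421) = 1.132 m·K/W
ΣR = 0.001897 + 4.941×10^-5 + 1.202 + 1.132 = 2.336 m·K/W
Q' = ΔT/ΣR = (300 °C − 19.4 °C)/2.336 = 120.1 W/m
From the inner boundary to the calcium silicate/mineral wool interface, ΣR_partial = 1.204 m·K/W.
T_interface = T_in − Q'·ΣR_partial = 300 °C − (120.1)(1.204) = 155 °C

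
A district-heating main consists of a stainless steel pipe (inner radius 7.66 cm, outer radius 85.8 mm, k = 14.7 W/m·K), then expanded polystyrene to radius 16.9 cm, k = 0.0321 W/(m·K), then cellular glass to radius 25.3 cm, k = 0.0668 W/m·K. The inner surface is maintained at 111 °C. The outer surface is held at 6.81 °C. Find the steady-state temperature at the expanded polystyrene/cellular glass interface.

T = 30.0 °C

Series thermal resistances, inner to outer:
  R'_stainless steel = ln(0.0858/0.0766)/(2πk) = 0.1134/(2π·14.7) = 0.001228 m·K/W
  R'_expanded polystyrene = ln(0.169/0.0858)/(2πk) = 0.6779/(2π·0.0321) = 3.361 m·K/W
  R'_cellular glass = ln(0.253/0.169)/(2πk) = 0.4035/(2π·0.0668) = 0.9613 m·K/W
ΣR = 0.001228 + 3.361 + 0.9613 = 4.324 m·K/W
Q' = ΔT/ΣR = (111 °C − 6.81 °C)/4.324 = 24.10 W/m
From the inner boundary to the expanded polystyrene/cellular glass interface, ΣR_partial = 3.362 m·K/W.
T_interface = T_in − Q'·ΣR_partial = 111 °C − (24.10)(3.362) = 30.0 °C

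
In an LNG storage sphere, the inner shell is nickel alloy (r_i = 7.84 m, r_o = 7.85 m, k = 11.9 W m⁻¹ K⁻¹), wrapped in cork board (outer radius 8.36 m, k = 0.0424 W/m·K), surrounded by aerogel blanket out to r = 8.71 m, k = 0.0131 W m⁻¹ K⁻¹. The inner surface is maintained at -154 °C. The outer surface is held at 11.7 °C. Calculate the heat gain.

Treat each layer as a resistance in series:
  R_nickel alloy = (1/7.84 − 1/7.85)/(4πk) = 1.625×10^-4/(4π·11.9) = 1.087×10^-6 K/W
  R_cork board = (1/7.85 − 1/8.36)/(4πk) = 0.007771/(4π·0.0424) = 0.01459 K/W
  R_aerogel blanket = (1/8.36 − 1/8.71)/(4πk) = 0.004807/(4π·0.0131) = 0.02920 K/W
ΣR = 1.087×10^-6 + 0.01459 + 0.02920 = 0.04379 K/W
Q = ΔT/ΣR = (-154 °C − 11.7 °C)/0.04379 = -3780 W
(Negative Q ⇒ heat flows inward; heat gain = 3780 W.)

Q = 3.78 kW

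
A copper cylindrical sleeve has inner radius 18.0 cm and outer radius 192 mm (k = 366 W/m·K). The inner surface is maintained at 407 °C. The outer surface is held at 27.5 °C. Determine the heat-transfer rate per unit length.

Q' = 1.35×10^7 W/m

Q' = 2πk·ΔT/ln(r₂/r₁) = 2π × 366 × 379.5 / ln(0.192/0.180) = 1.35×10^7 W/m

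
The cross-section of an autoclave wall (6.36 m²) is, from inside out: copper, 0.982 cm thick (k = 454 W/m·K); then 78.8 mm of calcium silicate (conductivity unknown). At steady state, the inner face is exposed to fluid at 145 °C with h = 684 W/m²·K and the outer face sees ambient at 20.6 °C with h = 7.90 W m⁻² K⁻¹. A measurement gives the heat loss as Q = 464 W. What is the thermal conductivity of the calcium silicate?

k = 0.0500 W/m·K

ΣR = ΔT/Q = |145 − 20.6|/464 = 0.2681 K/W
Known resistances:
  R_conv,in = 1/(hA) = 1/(684·6.36) = 2.299×10^-4 K/W
  R_copper = L/(kA) = 0.00982/(454·6.36) = 3.401×10^-6 K/W
  R_conv,out = 1/(hA) = 1/(7.90·6.36) = 0.01990 K/W
R_calcium silicate = ΣR − ΣR_known = 0.2681 − 0.02013 = 0.2480 K/W
L/(kA) = 0.2480 ⇒ k = 0.0788/(0.2480·6.36) = 0.0500 W/m·K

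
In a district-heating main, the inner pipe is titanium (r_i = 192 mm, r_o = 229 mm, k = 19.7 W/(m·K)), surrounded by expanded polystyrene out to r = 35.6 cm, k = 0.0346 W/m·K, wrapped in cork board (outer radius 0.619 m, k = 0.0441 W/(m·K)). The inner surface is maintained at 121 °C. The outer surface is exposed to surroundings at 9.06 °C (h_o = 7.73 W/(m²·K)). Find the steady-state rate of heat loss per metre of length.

Q' = 27.6 W/m

Resistance network (inner→outer):
  R'_titanium = ln(0.229/0.192)/(2πk) = 0.1762/(2π·19.7) = 0.001424 m·K/W
  R'_expanded polystyrene = ln(0.356/0.229)/(2πk) = 0.4412/(2π·0.0346) = 2.029 m·K/W
  R'_cork board = ln(0.619/0.356)/(2πk) = 0.5532/(2π·0.0441) = 1.996 m·K/W
  R'_conv,out = 1/(2πr h) = 1/(2π·0.619·7.73) = 0.03326 m·K/W
ΣR = 0.001424 + 2.029 + 1.996 + 0.03326 = 4.060 m·K/W
Q' = ΔT/ΣR = (121 °C − 9.06 °C)/4.060 = 27.6 W/m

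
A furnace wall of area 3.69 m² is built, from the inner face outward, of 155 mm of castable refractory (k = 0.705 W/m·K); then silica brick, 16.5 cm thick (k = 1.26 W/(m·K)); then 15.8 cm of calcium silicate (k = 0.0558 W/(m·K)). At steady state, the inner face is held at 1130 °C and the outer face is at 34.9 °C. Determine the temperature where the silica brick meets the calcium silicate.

T = 1009 °C

Treat each layer as a resistance in series:
  R_castable refractory = L/(kA) = 0.155/(0.705·3.69) = 0.05958 K/W
  R_silica brick = L/(kA) = 0.165/(1.26·3.69) = 0.03549 K/W
  R_calcium silicate = L/(kA) = 0.158/(0.0558·3.69) = 0.7674 K/W
ΣR = 0.05958 + 0.03549 + 0.7674 = 0.8625 K/W
Q = ΔT/ΣR = (1130 °C − 34.9 °C)/0.8625 = 1270 W
From the inner boundary to the silica brick/calcium silicate interface, ΣR_partial = 0.09507 K/W.
T_interface = T_in − Q·ΣR_partial = 1130 °C − (1270)(0.09507) = 1009 °C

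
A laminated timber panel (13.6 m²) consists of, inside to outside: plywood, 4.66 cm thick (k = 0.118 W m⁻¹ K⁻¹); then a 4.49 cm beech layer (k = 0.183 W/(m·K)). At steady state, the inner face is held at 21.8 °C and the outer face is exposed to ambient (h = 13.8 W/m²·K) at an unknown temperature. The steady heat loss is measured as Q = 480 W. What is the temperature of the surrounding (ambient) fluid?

Series resistances:
  R_plywood = L/(kA) = 0.0466/(0.118·13.6) = 0.02904 K/W
  R_beech = L/(kA) = 0.0449/(0.183·13.6) = 0.01804 K/W
  R_conv,out = 1/(hA) = 1/(13.8·13.6) = 0.005328 K/W
ΣR = 0.05241 K/W
ΔT = Q·ΣR = 480 × 0.05241 = 25.16 K
Heat flows outward, so T_out = T_in − ΔT = 21.8 − 25.16 = -3.36 °C

T_out = -3.36 °C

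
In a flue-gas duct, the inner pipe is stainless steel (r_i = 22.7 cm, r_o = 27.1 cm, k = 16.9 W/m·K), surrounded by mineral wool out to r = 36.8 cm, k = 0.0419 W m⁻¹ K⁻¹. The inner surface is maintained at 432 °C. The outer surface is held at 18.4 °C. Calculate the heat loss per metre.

Q' = 355 W/m

Series thermal resistances, inner to outer:
  R'_stainless steel = ln(0.271/0.227)/(2πk) = 0.1772/(2π·16.9) = 0.001668 m·K/W
  R'_mineral wool = ln(0.368/0.271)/(2πk) = 0.3060/(2π·0.0419) = 1.162 m·K/W
ΣR = 0.001668 + 1.162 = 1.164 m·K/W
Q' = ΔT/ΣR = (432 °C − 18.4 °C)/1.164 = 355 W/m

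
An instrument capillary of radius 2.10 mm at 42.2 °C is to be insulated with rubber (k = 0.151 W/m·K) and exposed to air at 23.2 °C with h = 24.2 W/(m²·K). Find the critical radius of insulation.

r_cr = 0.624 cm

For a cylinder, r_cr = k_ins/h = 0.151/24.2 = 0.00624 m = 0.624 cm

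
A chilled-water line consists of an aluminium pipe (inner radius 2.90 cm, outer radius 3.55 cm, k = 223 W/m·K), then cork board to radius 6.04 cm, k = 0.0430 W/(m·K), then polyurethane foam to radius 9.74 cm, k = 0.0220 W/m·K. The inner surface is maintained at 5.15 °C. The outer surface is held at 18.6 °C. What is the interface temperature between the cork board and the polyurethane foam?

T = 10.0 °C

Treat each layer as a resistance in series:
  R'_aluminium = ln(0.0355/0.0290)/(2πk) = 0.2022/(2π·223) = 1.443×10^-4 m·K/W
  R'_cork board = ln(0.0604/0.0355)/(2πk) = 0.5315/(2π·0.0430) = 1.967 m·K/W
  R'_polyurethane foam = ln(0.0974/0.0604)/(2πk) = 0.4778/(2π·0.0220) = 3.457 m·K/W
ΣR = 1.443×10^-4 + 1.967 + 3.457 = 5.424 m·K/W
Q' = ΔT/ΣR = (5.15 °C − 18.6 °C)/5.424 = -2.480 W/m
From the inner boundary to the cork board/polyurethane foam interface, ΣR_partial = 1.967 m·K/W.
T_interface = T_in − Q'·ΣR_partial = 5.15 °C − (-2.480)(1.967) = 10.0 °C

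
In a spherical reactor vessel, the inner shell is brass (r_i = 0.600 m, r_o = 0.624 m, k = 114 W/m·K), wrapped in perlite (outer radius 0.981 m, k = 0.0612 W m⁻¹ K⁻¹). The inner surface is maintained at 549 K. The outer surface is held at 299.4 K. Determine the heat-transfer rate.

Q = 329 W

Treat each layer as a resistance in series:
  R_brass = (1/0.600 − 1/0.624)/(4πk) = 0.06410/(4π·114) = 4.475×10^-5 K/W
  R_perlite = (1/0.624 − 1/0.981)/(4πk) = 0.5832/(4π·0.0612) = 0.7583 K/W
ΣR = 4.475×10^-5 + 0.7583 = 0.7583 K/W
Q = ΔT/ΣR = (549 K − 299.4 K)/0.7583 = 329 W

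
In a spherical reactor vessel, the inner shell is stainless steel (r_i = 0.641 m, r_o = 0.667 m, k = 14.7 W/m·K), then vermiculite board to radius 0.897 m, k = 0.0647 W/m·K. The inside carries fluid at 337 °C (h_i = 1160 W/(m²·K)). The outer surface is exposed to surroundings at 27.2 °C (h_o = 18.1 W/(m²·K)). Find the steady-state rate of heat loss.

Q = 647 W

Series thermal resistances, inner to outer:
  R_conv,in = 1/(4πr²h) = 1/(4π·0.641²·1160) = 1.670×10^-4 K/W
  R_stainless steel = (1/0.641 − 1/0.667)/(4πk) = 0.06081/(4π·14.7) = 3.292×10^-4 K/W
  R_vermiculite board = (1/0.667 − 1/0.897)/(4πk) = 0.3844/(4π·0.0647) = 0.4728 K/W
  R_conv,out = 1/(4πr²h) = 1/(4π·0.897²·18.1) = 0.005464 K/W
ΣR = 1.670×10^-4 + 3.292×10^-4 + 0.4728 + 0.005464 = 0.4788 K/W
Q = ΔT/ΣR = (337 °C − 27.2 °C)/0.4788 = 647 W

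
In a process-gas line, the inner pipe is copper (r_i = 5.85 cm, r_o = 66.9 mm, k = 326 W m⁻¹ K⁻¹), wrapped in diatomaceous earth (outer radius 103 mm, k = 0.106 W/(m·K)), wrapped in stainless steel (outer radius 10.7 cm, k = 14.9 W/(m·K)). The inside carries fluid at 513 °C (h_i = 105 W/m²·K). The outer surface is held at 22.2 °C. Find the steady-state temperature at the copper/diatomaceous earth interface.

Resistance network (inner→outer):
  R'_conv,in = 1/(2πr h) = 1/(2π·0.0585·105) = 0.02591 m·K/W
  R'_copper = ln(0.0669/0.0585)/(2πk) = 0.1342/(2π·326) = 6.550×10^-5 m·K/W
  R'_diatomaceous earth = ln(0.103/0.0669)/(2πk) = 0.4315/(2π·0.106) = 0.6479 m·K/W
  R'_stainless steel = ln(0.107/0.103)/(2πk) = 0.03810/(2π·14.9) = 4.070×10^-4 m·K/W
ΣR = 0.02591 + 6.550×10^-5 + 0.6479 + 4.070×10^-4 = 0.6743 m·K/W
Q' = ΔT/ΣR = (513 °C − 22.2 °C)/0.6743 = 727.9 W/m
From the inner boundary to the copper/diatomaceous earth interface, ΣR_partial = 0.02598 m·K/W.
T_interface = T_in − Q'·ΣR_partial = 513 °C − (727.9)(0.02598) = 494 °C

T = 494 °C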